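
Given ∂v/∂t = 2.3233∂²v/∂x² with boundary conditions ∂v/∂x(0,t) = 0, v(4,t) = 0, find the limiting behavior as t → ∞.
v → 0. Heat escapes through the Dirichlet boundary.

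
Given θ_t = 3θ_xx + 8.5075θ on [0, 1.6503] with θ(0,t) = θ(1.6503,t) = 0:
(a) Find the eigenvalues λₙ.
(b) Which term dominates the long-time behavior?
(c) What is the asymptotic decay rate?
Eigenvalues: λₙ = 3n²π²/1.6503² - 8.5075.
First three modes:
  n=1: λ₁ = 3π²/1.6503² - 8.5075 ≈ 2.364
  n=2: λ₂ = 12π²/1.6503² - 8.5075 ≈ 34.979
  n=3: λ₃ = 27π²/1.6503² - 8.5075 ≈ 89.337
Since 3π²/1.6503² ≈ 10.872 > 8.5075, all λₙ > 0.
The n=1 mode decays slowest → dominates as t → ∞.
Asymptotic: θ ~ c₁ sin(πx/1.6503) e^{-λ₁t} with decay rate λ₁ ≈ 2.364.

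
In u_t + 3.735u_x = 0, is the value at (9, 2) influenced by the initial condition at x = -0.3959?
No. Only data at x = 1.53 affects (9, 2). Advection has one-way propagation along characteristics.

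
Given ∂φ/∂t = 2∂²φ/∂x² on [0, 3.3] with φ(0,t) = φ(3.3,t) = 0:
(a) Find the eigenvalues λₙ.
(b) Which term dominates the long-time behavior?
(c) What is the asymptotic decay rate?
Eigenvalues: λₙ = 2n²π²/3.3².
First three modes:
  n=1: λ₁ = 2π²/3.3² ≈ 1.813
  n=2: λ₂ = 8π²/3.3² ≈ 7.25 (4× faster decay)
  n=3: λ₃ = 18π²/3.3² ≈ 16.313 (9× faster decay)
As t → ∞, higher modes decay exponentially faster. The n=1 mode dominates: φ ~ c₁ sin(πx/3.3) e^{-λ₁t}.
Decay rate: λ₁ = 2π²/3.3² ≈ 1.813.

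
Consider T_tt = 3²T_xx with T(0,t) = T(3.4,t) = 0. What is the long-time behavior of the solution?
As t → ∞, T oscillates (no decay). Energy is conserved; the solution oscillates indefinitely as standing waves.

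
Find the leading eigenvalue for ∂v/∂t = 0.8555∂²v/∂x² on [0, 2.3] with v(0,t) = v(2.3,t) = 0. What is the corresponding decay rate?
Eigenvalues: λₙ = 0.8555n²π²/2.3².
First three modes:
  n=1: λ₁ = 0.8555π²/2.3² ≈ 1.596
  n=2: λ₂ = 3.422π²/2.3² ≈ 6.384 (4× faster decay)
  n=3: λ₃ = 7.6995π²/2.3² ≈ 14.365 (9× faster decay)
As t → ∞, higher modes decay exponentially faster. The n=1 mode dominates: v ~ c₁ sin(πx/2.3) e^{-λ₁t}.
Decay rate: λ₁ = 0.8555π²/2.3² ≈ 1.596.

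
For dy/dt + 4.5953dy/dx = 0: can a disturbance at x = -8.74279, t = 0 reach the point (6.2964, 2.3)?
No. Only data at x = -4.27279 affects (6.2964, 2.3). Advection has one-way propagation along characteristics.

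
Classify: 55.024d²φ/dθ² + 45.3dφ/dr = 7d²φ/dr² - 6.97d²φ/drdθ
Rewriting in standard form: -7d²φ/dr² + 6.97d²φ/drdθ + 55.024d²φ/dθ² + 45.3dφ/dr = 0. Hyperbolic (discriminant = 1589.2529).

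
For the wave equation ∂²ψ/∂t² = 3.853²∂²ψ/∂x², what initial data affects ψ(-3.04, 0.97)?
Domain of dependence: [-6.77741, 0.69741]. Signals travel at speed 3.853, so data within |x - -3.04| ≤ 3.853·0.97 = 3.73741 can reach the point.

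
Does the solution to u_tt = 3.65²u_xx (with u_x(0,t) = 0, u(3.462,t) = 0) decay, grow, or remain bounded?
u oscillates (no decay). Energy is conserved; the solution oscillates indefinitely as standing waves.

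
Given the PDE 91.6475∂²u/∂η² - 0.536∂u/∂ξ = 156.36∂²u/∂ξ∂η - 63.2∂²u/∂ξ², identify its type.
Rewriting in standard form: 63.2∂²u/∂ξ² - 156.36∂²u/∂ξ∂η + 91.6475∂²u/∂η² - 0.536∂u/∂ξ = 0. The second-order coefficients are A = 63.2, B = -156.36, C = 91.6475. Since B² - 4AC = 1279.9616 > 0, this is a hyperbolic PDE.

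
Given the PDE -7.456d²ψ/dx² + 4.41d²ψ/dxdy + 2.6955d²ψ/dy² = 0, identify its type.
The second-order coefficients are A = -7.456, B = 4.41, C = 2.6955. Since B² - 4AC = 99.838692 > 0, this is a hyperbolic PDE.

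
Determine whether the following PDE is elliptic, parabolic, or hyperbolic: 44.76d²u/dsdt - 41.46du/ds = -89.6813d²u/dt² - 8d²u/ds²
Rewriting in standard form: 8d²u/ds² + 44.76d²u/dsdt + 89.6813d²u/dt² - 41.46du/ds = 0. Coefficients: A = 8, B = 44.76, C = 89.6813. B² - 4AC = -866.344, which is negative, so the equation is elliptic.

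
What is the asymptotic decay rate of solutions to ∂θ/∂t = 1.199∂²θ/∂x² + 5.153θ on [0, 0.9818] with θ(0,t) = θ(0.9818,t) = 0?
Eigenvalues: λₙ = 1.199n²π²/0.9818² - 5.153.
First three modes:
  n=1: λ₁ = 1.199π²/0.9818² - 5.153 ≈ 7.123
  n=2: λ₂ = 4.796π²/0.9818² - 5.153 ≈ 43.953
  n=3: λ₃ = 10.791π²/0.9818² - 5.153 ≈ 105.335
Since 1.199π²/0.9818² ≈ 12.276 > 5.153, all λₙ > 0.
The n=1 mode decays slowest → dominates as t → ∞.
Asymptotic: θ ~ c₁ sin(πx/0.9818) e^{-λ₁t} with decay rate λ₁ ≈ 7.123.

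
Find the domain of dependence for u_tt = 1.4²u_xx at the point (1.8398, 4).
Domain of dependence: [-3.7602, 7.4398]. Signals travel at speed 1.4, so data within |x - 1.8398| ≤ 1.4·4 = 5.6 can reach the point.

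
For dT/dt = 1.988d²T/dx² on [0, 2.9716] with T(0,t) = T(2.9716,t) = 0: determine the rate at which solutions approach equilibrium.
Eigenvalues: λₙ = 1.988n²π²/2.9716².
First three modes:
  n=1: λ₁ = 1.988π²/2.9716² ≈ 2.222
  n=2: λ₂ = 7.952π²/2.9716² ≈ 8.888 (4× faster decay)
  n=3: λ₃ = 17.892π²/2.9716² ≈ 19.998 (9× faster decay)
As t → ∞, higher modes decay exponentially faster. The n=1 mode dominates: T ~ c₁ sin(πx/2.9716) e^{-λ₁t}.
Decay rate: λ₁ = 1.988π²/2.9716² ≈ 2.222.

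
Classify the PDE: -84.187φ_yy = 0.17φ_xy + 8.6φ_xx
Rewriting in standard form: -8.6φ_xx - 0.17φ_xy - 84.187φ_yy = 0. A = -8.6, B = -0.17, C = -84.187. Discriminant B² - 4AC = -2896.0039. Since -2896.0039 < 0, elliptic.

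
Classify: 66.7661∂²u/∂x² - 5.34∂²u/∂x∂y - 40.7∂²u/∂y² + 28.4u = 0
Hyperbolic (discriminant = 10898.03668).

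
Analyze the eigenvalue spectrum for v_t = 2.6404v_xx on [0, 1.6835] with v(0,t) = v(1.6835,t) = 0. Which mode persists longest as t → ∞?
Eigenvalues: λₙ = 2.6404n²π²/1.6835².
First three modes:
  n=1: λ₁ = 2.6404π²/1.6835² ≈ 9.195
  n=2: λ₂ = 10.5616π²/1.6835² ≈ 36.779 (4× faster decay)
  n=3: λ₃ = 23.7636π²/1.6835² ≈ 82.753 (9× faster decay)
As t → ∞, higher modes decay exponentially faster. The n=1 mode dominates: v ~ c₁ sin(πx/1.6835) e^{-λ₁t}.
Decay rate: λ₁ = 2.6404π²/1.6835² ≈ 9.195.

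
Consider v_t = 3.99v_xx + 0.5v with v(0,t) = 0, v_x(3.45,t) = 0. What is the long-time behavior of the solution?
As t → ∞, v → 0. Diffusion dominates reaction (r=0.5 < κπ²/(4L²)≈0.83); solution decays.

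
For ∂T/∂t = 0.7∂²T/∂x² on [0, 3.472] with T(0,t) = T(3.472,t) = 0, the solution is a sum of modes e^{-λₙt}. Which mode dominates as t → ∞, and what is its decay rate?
Eigenvalues: λₙ = 0.7n²π²/3.472².
First three modes:
  n=1: λ₁ = 0.7π²/3.472² ≈ 0.573
  n=2: λ₂ = 2.8π²/3.472² ≈ 2.292 (4× faster decay)
  n=3: λ₃ = 6.3π²/3.472² ≈ 5.158 (9× faster decay)
As t → ∞, higher modes decay exponentially faster. The n=1 mode dominates: T ~ c₁ sin(πx/3.472) e^{-λ₁t}.
Decay rate: λ₁ = 0.7π²/3.472² ≈ 0.573.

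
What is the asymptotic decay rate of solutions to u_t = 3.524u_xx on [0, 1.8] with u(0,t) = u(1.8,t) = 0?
Eigenvalues: λₙ = 3.524n²π²/1.8².
First three modes:
  n=1: λ₁ = 3.524π²/1.8² ≈ 10.735
  n=2: λ₂ = 14.096π²/1.8² ≈ 42.939 (4× faster decay)
  n=3: λ₃ = 31.716π²/1.8² ≈ 96.612 (9× faster decay)
As t → ∞, higher modes decay exponentially faster. The n=1 mode dominates: u ~ c₁ sin(πx/1.8) e^{-λ₁t}.
Decay rate: λ₁ = 3.524π²/1.8² ≈ 10.735.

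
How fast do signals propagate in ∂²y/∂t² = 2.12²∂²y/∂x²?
Speed = 2.12. Information travels along characteristics x = x₀ ± 2.12t.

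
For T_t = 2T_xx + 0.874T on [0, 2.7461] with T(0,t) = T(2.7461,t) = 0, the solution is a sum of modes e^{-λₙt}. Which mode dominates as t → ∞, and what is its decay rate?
Eigenvalues: λₙ = 2n²π²/2.7461² - 0.874.
First three modes:
  n=1: λ₁ = 2π²/2.7461² - 0.874 ≈ 1.744
  n=2: λ₂ = 8π²/2.7461² - 0.874 ≈ 9.596
  n=3: λ₃ = 18π²/2.7461² - 0.874 ≈ 22.684
Since 2π²/2.7461² ≈ 2.618 > 0.874, all λₙ > 0.
The n=1 mode decays slowest → dominates as t → ∞.
Asymptotic: T ~ c₁ sin(πx/2.7461) e^{-λ₁t} with decay rate λ₁ ≈ 1.744.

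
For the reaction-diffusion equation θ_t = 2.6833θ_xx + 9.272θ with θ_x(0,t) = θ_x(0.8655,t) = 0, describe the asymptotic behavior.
θ grows unboundedly. With Neumann BCs the constant mode has diffusion eigenvalue 0, so any r > 0 makes it grow like e^(9.272t); solution grows exponentially.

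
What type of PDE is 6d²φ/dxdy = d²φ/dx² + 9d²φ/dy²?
Rewriting in standard form: -d²φ/dx² + 6d²φ/dxdy - 9d²φ/dy² = 0. With A = -1, B = 6, C = -9, the discriminant is 0. This is a parabolic PDE.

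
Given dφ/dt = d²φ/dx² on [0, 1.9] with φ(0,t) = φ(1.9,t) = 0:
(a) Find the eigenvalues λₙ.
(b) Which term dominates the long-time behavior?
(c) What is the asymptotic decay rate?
Eigenvalues: λₙ = n²π²/1.9².
First three modes:
  n=1: λ₁ = π²/1.9² ≈ 2.734
  n=2: λ₂ = 4π²/1.9² ≈ 10.936 (4× faster decay)
  n=3: λ₃ = 9π²/1.9² ≈ 24.606 (9× faster decay)
As t → ∞, higher modes decay exponentially faster. The n=1 mode dominates: φ ~ c₁ sin(πx/1.9) e^{-λ₁t}.
Decay rate: λ₁ = π²/1.9² ≈ 2.734.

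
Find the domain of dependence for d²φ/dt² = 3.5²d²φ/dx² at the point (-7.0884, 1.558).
Domain of dependence: [-12.5414, -1.6354]. Signals travel at speed 3.5, so data within |x - -7.0884| ≤ 3.5·1.558 = 5.453 can reach the point.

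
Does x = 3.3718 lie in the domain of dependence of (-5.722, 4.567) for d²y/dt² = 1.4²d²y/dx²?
No. The domain of dependence is [-12.1158, 0.6718], and 3.3718 is outside this interval.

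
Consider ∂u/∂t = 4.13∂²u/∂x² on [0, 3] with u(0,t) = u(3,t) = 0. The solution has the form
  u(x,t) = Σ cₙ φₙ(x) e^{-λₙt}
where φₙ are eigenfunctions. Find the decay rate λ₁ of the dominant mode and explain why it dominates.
Eigenvalues: λₙ = 4.13n²π²/3².
First three modes:
  n=1: λ₁ = 4.13π²/3² ≈ 4.529
  n=2: λ₂ = 16.52π²/3² ≈ 18.116 (4× faster decay)
  n=3: λ₃ = 37.17π²/3² ≈ 40.761 (9× faster decay)
As t → ∞, higher modes decay exponentially faster. The n=1 mode dominates: u ~ c₁ sin(πx/3) e^{-λ₁t}.
Decay rate: λ₁ = 4.13π²/3² ≈ 4.529.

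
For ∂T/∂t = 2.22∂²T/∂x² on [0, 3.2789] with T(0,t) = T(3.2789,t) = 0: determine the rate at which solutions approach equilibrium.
Eigenvalues: λₙ = 2.22n²π²/3.2789².
First three modes:
  n=1: λ₁ = 2.22π²/3.2789² ≈ 2.038
  n=2: λ₂ = 8.88π²/3.2789² ≈ 8.152 (4× faster decay)
  n=3: λ₃ = 19.98π²/3.2789² ≈ 18.342 (9× faster decay)
As t → ∞, higher modes decay exponentially faster. The n=1 mode dominates: T ~ c₁ sin(πx/3.2789) e^{-λ₁t}.
Decay rate: λ₁ = 2.22π²/3.2789² ≈ 2.038.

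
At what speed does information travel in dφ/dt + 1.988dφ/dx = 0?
Speed = 1.988. Information travels along x - 1.988t = const (rightward).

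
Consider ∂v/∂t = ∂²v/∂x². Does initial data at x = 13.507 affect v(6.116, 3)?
Yes, for any finite x. The heat equation has infinite propagation speed, so all initial data affects all points at any t > 0.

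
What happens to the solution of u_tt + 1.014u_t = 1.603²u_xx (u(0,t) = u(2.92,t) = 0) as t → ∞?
u → 0. Damping (γ=1.014) dissipates energy; oscillations decay exponentially.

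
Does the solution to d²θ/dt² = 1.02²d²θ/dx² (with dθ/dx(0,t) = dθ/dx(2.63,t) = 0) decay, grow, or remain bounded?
θ oscillates about a mean that drifts linearly in t (generically unbounded; no decay). There is no damping, so the nonconstant modes persist as standing waves (energy conserved, no decay). But with Neumann conditions at both ends the constant mode has eigenvalue 0: the spatial mean M(t) of θ satisfies M'' = 0, so M(t) = M(0) + M'(0)·t. Unless the initial velocity has zero mean (∫θ_t(x,0)dx = 0), the solution grows linearly in t (unbounded, though not exponentially); if it does have zero mean, the solution stays bounded and simply oscillates.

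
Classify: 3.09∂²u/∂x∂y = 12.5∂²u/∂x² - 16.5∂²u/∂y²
Rewriting in standard form: -12.5∂²u/∂x² + 3.09∂²u/∂x∂y + 16.5∂²u/∂y² = 0. Hyperbolic (discriminant = 834.5481).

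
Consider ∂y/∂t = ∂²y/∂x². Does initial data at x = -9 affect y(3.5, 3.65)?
Yes, for any finite x. The heat equation has infinite propagation speed, so all initial data affects all points at any t > 0.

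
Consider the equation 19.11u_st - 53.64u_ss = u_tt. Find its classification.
Rewriting in standard form: -53.64u_ss + 19.11u_st - u_tt = 0. Hyperbolic. (A = -53.64, B = 19.11, C = -1 gives B² - 4AC = 150.6321.)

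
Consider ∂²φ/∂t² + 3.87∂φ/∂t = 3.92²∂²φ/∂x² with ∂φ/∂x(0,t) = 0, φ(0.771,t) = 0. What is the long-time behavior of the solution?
As t → ∞, φ → 0. Damping (γ=3.87) dissipates energy; oscillations decay exponentially.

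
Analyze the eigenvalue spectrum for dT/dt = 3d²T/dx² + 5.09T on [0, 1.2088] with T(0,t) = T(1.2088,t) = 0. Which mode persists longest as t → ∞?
Eigenvalues: λₙ = 3n²π²/1.2088² - 5.09.
First three modes:
  n=1: λ₁ = 3π²/1.2088² - 5.09 ≈ 15.173
  n=2: λ₂ = 12π²/1.2088² - 5.09 ≈ 75.964
  n=3: λ₃ = 27π²/1.2088² - 5.09 ≈ 177.281
Since 3π²/1.2088² ≈ 20.263 > 5.09, all λₙ > 0.
The n=1 mode decays slowest → dominates as t → ∞.
Asymptotic: T ~ c₁ sin(πx/1.2088) e^{-λ₁t} with decay rate λ₁ ≈ 15.173.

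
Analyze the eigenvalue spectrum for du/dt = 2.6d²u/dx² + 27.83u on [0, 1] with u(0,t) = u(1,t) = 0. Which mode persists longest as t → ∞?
Eigenvalues: λₙ = 2.6n²π²/1² - 27.83.
First three modes:
  n=1: λ₁ = 2.6π² - 27.83 ≈ -2.169
  n=2: λ₂ = 10.4π² - 27.83 ≈ 74.814
  n=3: λ₃ = 23.4π² - 27.83 ≈ 203.119
Since 2.6π² ≈ 25.661 < 27.83, λ₁ < 0.
The n=1 mode grows fastest (−λₙ is largest for n=1) → dominates.
Asymptotic: u ~ c₁ sin(πx/1) e^{2.169t} (exponential growth at rate −λ₁ ≈ 2.169).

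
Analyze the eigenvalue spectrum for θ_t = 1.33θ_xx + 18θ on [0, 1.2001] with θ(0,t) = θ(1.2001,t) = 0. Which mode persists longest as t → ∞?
Eigenvalues: λₙ = 1.33n²π²/1.2001² - 18.
First three modes:
  n=1: λ₁ = 1.33π²/1.2001² - 18 ≈ -8.886
  n=2: λ₂ = 5.32π²/1.2001² - 18 ≈ 18.457
  n=3: λ₃ = 11.97π²/1.2001² - 18 ≈ 64.027
Since 1.33π²/1.2001² ≈ 9.114 < 18, λ₁ < 0.
The n=1 mode grows fastest (−λₙ is largest for n=1) → dominates.
Asymptotic: θ ~ c₁ sin(πx/1.2001) e^{8.886t} (exponential growth at rate −λ₁ ≈ 8.886).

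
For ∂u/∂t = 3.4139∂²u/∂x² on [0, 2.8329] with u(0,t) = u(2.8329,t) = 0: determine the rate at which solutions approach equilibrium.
Eigenvalues: λₙ = 3.4139n²π²/2.8329².
First three modes:
  n=1: λ₁ = 3.4139π²/2.8329² ≈ 4.198
  n=2: λ₂ = 13.6556π²/2.8329² ≈ 16.794 (4× faster decay)
  n=3: λ₃ = 30.7251π²/2.8329² ≈ 37.786 (9× faster decay)
As t → ∞, higher modes decay exponentially faster. The n=1 mode dominates: u ~ c₁ sin(πx/2.8329) e^{-λ₁t}.
Decay rate: λ₁ = 3.4139π²/2.8329² ≈ 4.198.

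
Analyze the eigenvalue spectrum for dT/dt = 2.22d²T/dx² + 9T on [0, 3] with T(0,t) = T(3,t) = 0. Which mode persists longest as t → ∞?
Eigenvalues: λₙ = 2.22n²π²/3² - 9.
First three modes:
  n=1: λ₁ = 2.22π²/3² - 9 ≈ -6.565
  n=2: λ₂ = 8.88π²/3² - 9 ≈ 0.738
  n=3: λ₃ = 19.98π²/3² - 9 ≈ 12.911
Since 2.22π²/3² ≈ 2.435 < 9, λ₁ < 0.
The n=1 mode grows fastest (−λₙ is largest for n=1) → dominates.
Asymptotic: T ~ c₁ sin(πx/3) e^{6.565t} (exponential growth at rate −λ₁ ≈ 6.565).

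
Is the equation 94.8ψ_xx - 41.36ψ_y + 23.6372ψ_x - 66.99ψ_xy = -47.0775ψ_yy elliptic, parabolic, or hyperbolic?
Rewriting in standard form: 94.8ψ_xx - 66.99ψ_xy + 47.0775ψ_yy + 23.6372ψ_x - 41.36ψ_y = 0. Computing B² - 4AC with A = 94.8, B = -66.99, C = 47.0775: discriminant = -13364.1279 (negative). Answer: elliptic.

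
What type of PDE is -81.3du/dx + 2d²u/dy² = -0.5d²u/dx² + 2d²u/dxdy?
Rewriting in standard form: 0.5d²u/dx² - 2d²u/dxdy + 2d²u/dy² - 81.3du/dx = 0. With A = 0.5, B = -2, C = 2, the discriminant is 0. This is a parabolic PDE.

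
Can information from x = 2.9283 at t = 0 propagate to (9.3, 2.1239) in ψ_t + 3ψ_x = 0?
Yes. The characteristic through (9.3, 2.1239) passes through x = 2.9283.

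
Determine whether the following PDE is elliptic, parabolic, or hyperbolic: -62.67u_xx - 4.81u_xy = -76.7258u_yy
Rewriting in standard form: -62.67u_xx - 4.81u_xy + 76.7258u_yy = 0. Coefficients: A = -62.67, B = -4.81, C = 76.7258. B² - 4AC = 19256.759644, which is positive, so the equation is hyperbolic.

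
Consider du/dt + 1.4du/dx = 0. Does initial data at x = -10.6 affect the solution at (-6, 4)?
No. Only data at x = -11.6 affects (-6, 4). Advection has one-way propagation along characteristics.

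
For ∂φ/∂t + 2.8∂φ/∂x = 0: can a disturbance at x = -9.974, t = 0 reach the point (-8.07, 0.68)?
Yes. The characteristic through (-8.07, 0.68) passes through x = -9.974.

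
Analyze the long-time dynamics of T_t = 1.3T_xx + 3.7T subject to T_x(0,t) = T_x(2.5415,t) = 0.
Long-time behavior: T grows unboundedly. With Neumann BCs the constant mode has diffusion eigenvalue 0, so any r > 0 makes it grow like e^(3.7t); solution grows exponentially.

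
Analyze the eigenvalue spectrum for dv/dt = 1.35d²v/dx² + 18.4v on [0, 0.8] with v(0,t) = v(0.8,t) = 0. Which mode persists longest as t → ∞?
Eigenvalues: λₙ = 1.35n²π²/0.8² - 18.4.
First three modes:
  n=1: λ₁ = 1.35π²/0.8² - 18.4 ≈ 2.419
  n=2: λ₂ = 5.4π²/0.8² - 18.4 ≈ 64.875
  n=3: λ₃ = 12.15π²/0.8² - 18.4 ≈ 168.968
Since 1.35π²/0.8² ≈ 20.819 > 18.4, all λₙ > 0.
The n=1 mode decays slowest → dominates as t → ∞.
Asymptotic: v ~ c₁ sin(πx/0.8) e^{-λ₁t} with decay rate λ₁ ≈ 2.419.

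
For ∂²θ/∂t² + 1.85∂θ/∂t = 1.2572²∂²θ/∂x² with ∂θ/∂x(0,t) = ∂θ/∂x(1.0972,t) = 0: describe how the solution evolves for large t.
θ → constant (steady state). Damping (γ=1.85) dissipates the nonconstant modes; with Neumann BCs the spatial average obeys M''+γM'=0 and tends to a finite limit.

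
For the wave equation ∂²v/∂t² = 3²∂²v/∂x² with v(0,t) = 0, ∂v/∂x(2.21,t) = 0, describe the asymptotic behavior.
v oscillates (no decay). Energy is conserved; the solution oscillates indefinitely as standing waves.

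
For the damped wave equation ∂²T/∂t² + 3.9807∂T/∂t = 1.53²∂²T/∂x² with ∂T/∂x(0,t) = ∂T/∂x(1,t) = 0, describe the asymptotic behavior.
T → constant (steady state). Damping (γ=3.9807) dissipates the nonconstant modes; with Neumann BCs the spatial average obeys M''+γM'=0 and tends to a finite limit.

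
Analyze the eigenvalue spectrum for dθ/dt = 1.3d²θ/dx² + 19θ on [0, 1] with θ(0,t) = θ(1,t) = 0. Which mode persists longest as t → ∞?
Eigenvalues: λₙ = 1.3n²π²/1² - 19.
First three modes:
  n=1: λ₁ = 1.3π² - 19 ≈ -6.17
  n=2: λ₂ = 5.2π² - 19 ≈ 32.322
  n=3: λ₃ = 11.7π² - 19 ≈ 96.474
Since 1.3π² ≈ 12.83 < 19, λ₁ < 0.
The n=1 mode grows fastest (−λₙ is largest for n=1) → dominates.
Asymptotic: θ ~ c₁ sin(πx/1) e^{6.17t} (exponential growth at rate −λ₁ ≈ 6.17).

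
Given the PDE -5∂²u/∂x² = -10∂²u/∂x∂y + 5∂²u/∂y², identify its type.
Rewriting in standard form: -5∂²u/∂x² + 10∂²u/∂x∂y - 5∂²u/∂y² = 0. The second-order coefficients are A = -5, B = 10, C = -5. Since B² - 4AC = 0 = 0, this is a parabolic PDE.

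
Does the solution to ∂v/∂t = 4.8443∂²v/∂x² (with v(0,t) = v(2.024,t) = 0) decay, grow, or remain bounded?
v → 0. Heat diffuses out through both boundaries.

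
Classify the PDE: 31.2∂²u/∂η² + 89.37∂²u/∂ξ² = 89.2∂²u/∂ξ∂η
Rewriting in standard form: 89.37∂²u/∂ξ² - 89.2∂²u/∂ξ∂η + 31.2∂²u/∂η² = 0. A = 89.37, B = -89.2, C = 31.2. Discriminant B² - 4AC = -3196.736. Since -3196.736 < 0, elliptic.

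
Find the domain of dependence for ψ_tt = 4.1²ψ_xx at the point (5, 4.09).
Domain of dependence: [-11.769, 21.769]. Signals travel at speed 4.1, so data within |x - 5| ≤ 4.1·4.09 = 16.769 can reach the point.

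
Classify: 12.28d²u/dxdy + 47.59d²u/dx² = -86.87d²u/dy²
Rewriting in standard form: 47.59d²u/dx² + 12.28d²u/dxdy + 86.87d²u/dy² = 0. Elliptic (discriminant = -16385.7748).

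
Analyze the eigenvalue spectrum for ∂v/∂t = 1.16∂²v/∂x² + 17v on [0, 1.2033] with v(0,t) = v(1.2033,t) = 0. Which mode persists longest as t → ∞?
Eigenvalues: λₙ = 1.16n²π²/1.2033² - 17.
First three modes:
  n=1: λ₁ = 1.16π²/1.2033² - 17 ≈ -9.093
  n=2: λ₂ = 4.64π²/1.2033² - 17 ≈ 14.628
  n=3: λ₃ = 10.44π²/1.2033² - 17 ≈ 54.163
Since 1.16π²/1.2033² ≈ 7.907 < 17, λ₁ < 0.
The n=1 mode grows fastest (−λₙ is largest for n=1) → dominates.
Asymptotic: v ~ c₁ sin(πx/1.2033) e^{9.093t} (exponential growth at rate −λ₁ ≈ 9.093).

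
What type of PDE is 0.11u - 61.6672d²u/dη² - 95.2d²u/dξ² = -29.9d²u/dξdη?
Rewriting in standard form: -95.2d²u/dξ² + 29.9d²u/dξdη - 61.6672d²u/dη² + 0.11u = 0. With A = -95.2, B = 29.9, C = -61.6672, the discriminant is -22588.85976. This is an elliptic PDE.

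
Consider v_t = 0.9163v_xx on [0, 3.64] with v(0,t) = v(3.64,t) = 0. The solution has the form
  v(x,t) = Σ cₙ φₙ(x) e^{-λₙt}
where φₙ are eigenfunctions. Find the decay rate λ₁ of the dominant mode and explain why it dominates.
Eigenvalues: λₙ = 0.9163n²π²/3.64².
First three modes:
  n=1: λ₁ = 0.9163π²/3.64² ≈ 0.683
  n=2: λ₂ = 3.6652π²/3.64² ≈ 2.73 (4× faster decay)
  n=3: λ₃ = 8.2467π²/3.64² ≈ 6.143 (9× faster decay)
As t → ∞, higher modes decay exponentially faster. The n=1 mode dominates: v ~ c₁ sin(πx/3.64) e^{-λ₁t}.
Decay rate: λ₁ = 0.9163π²/3.64² ≈ 0.683.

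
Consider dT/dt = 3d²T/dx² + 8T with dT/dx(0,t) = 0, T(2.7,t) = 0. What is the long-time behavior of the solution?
As t → ∞, T grows unboundedly. Reaction dominates diffusion (r=8 > κπ²/(4L²)≈1.02); solution grows exponentially.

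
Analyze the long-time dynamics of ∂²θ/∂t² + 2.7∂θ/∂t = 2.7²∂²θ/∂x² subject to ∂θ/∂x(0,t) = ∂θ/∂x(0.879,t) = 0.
Long-time behavior: θ → constant (steady state). Damping (γ=2.7) dissipates the nonconstant modes; with Neumann BCs the spatial average obeys M''+γM'=0 and tends to a finite limit.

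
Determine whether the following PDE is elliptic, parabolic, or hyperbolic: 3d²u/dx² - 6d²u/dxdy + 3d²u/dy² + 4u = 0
Coefficients: A = 3, B = -6, C = 3. B² - 4AC = 0, which is zero, so the equation is parabolic.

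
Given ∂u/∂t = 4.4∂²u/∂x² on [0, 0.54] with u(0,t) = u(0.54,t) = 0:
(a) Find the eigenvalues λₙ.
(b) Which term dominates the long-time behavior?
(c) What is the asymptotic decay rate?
Eigenvalues: λₙ = 4.4n²π²/0.54².
First three modes:
  n=1: λ₁ = 4.4π²/0.54² ≈ 148.924
  n=2: λ₂ = 17.6π²/0.54² ≈ 595.696 (4× faster decay)
  n=3: λ₃ = 39.6π²/0.54² ≈ 1340.317 (9× faster decay)
As t → ∞, higher modes decay exponentially faster. The n=1 mode dominates: u ~ c₁ sin(πx/0.54) e^{-λ₁t}.
Decay rate: λ₁ = 4.4π²/0.54² ≈ 148.924.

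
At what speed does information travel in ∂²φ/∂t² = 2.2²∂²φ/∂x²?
Speed = 2.2. Information travels along characteristics x = x₀ ± 2.2t.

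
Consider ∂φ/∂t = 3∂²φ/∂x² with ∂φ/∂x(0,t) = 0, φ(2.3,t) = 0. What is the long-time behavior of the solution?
As t → ∞, φ → 0. Heat escapes through the Dirichlet boundary.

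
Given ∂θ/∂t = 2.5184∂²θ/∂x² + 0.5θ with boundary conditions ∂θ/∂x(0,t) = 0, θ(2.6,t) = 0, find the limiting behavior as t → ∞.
θ → 0. Diffusion dominates reaction (r=0.5 < κπ²/(4L²)≈0.92); solution decays.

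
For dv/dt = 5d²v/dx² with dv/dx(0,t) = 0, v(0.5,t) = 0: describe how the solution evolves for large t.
v → 0. Heat escapes through the Dirichlet boundary.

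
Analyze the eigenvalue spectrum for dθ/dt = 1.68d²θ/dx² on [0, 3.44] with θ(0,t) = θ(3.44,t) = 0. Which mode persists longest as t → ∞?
Eigenvalues: λₙ = 1.68n²π²/3.44².
First three modes:
  n=1: λ₁ = 1.68π²/3.44² ≈ 1.401
  n=2: λ₂ = 6.72π²/3.44² ≈ 5.605 (4× faster decay)
  n=3: λ₃ = 15.12π²/3.44² ≈ 12.611 (9× faster decay)
As t → ∞, higher modes decay exponentially faster. The n=1 mode dominates: θ ~ c₁ sin(πx/3.44) e^{-λ₁t}.
Decay rate: λ₁ = 1.68π²/3.44² ≈ 1.401.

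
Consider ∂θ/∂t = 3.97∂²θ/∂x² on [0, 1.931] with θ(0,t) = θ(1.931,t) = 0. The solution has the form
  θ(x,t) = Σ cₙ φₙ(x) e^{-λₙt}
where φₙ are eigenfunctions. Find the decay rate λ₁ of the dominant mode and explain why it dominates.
Eigenvalues: λₙ = 3.97n²π²/1.931².
First three modes:
  n=1: λ₁ = 3.97π²/1.931² ≈ 10.508
  n=2: λ₂ = 15.88π²/1.931² ≈ 42.033 (4× faster decay)
  n=3: λ₃ = 35.73π²/1.931² ≈ 94.573 (9× faster decay)
As t → ∞, higher modes decay exponentially faster. The n=1 mode dominates: θ ~ c₁ sin(πx/1.931) e^{-λ₁t}.
Decay rate: λ₁ = 3.97π²/1.931² ≈ 10.508.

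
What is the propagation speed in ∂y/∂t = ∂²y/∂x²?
Infinite. The heat equation is parabolic, not hyperbolic, so disturbances propagate instantly.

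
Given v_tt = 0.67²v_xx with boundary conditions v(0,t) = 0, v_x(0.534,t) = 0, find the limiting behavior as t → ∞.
v oscillates (no decay). Energy is conserved; the solution oscillates indefinitely as standing waves.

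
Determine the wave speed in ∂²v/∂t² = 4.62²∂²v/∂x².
Speed = 4.62. Information travels along characteristics x = x₀ ± 4.62t.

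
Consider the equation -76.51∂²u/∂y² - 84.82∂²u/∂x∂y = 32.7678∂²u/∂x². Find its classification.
Rewriting in standard form: -32.7678∂²u/∂x² - 84.82∂²u/∂x∂y - 76.51∂²u/∂y² = 0. Elliptic. (A = -32.7678, B = -84.82, C = -76.51 gives B² - 4AC = -2833.825112.)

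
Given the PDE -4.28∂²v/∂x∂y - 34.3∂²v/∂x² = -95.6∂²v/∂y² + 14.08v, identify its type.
Rewriting in standard form: -34.3∂²v/∂x² - 4.28∂²v/∂x∂y + 95.6∂²v/∂y² - 14.08v = 0. The second-order coefficients are A = -34.3, B = -4.28, C = 95.6. Since B² - 4AC = 13134.6384 > 0, this is a hyperbolic PDE.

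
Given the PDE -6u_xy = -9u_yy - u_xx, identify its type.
Rewriting in standard form: u_xx - 6u_xy + 9u_yy = 0. The second-order coefficients are A = 1, B = -6, C = 9. Since B² - 4AC = 0 = 0, this is a parabolic PDE.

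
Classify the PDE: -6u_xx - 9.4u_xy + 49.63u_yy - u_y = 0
A = -6, B = -9.4, C = 49.63. Discriminant B² - 4AC = 1279.48. Since 1279.48 > 0, hyperbolic.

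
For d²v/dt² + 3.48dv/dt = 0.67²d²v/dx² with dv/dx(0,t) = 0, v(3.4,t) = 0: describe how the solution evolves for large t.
v → 0. Damping (γ=3.48) dissipates energy; oscillations decay exponentially.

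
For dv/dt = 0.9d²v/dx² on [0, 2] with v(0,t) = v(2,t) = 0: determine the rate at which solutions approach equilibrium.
Eigenvalues: λₙ = 0.9n²π²/2².
First three modes:
  n=1: λ₁ = 0.9π²/2² ≈ 2.221
  n=2: λ₂ = 3.6π²/2² ≈ 8.883 (4× faster decay)
  n=3: λ₃ = 8.1π²/2² ≈ 19.986 (9× faster decay)
As t → ∞, higher modes decay exponentially faster. The n=1 mode dominates: v ~ c₁ sin(πx/2) e^{-λ₁t}.
Decay rate: λ₁ = 0.9π²/2² ≈ 2.221.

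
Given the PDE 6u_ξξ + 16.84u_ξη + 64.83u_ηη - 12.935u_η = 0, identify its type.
The second-order coefficients are A = 6, B = 16.84, C = 64.83. Since B² - 4AC = -1272.3344 < 0, this is an elliptic PDE.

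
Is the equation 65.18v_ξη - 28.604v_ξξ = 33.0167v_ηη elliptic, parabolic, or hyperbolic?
Rewriting in standard form: -28.604v_ξξ + 65.18v_ξη - 33.0167v_ηη = 0. Computing B² - 4AC with A = -28.604, B = 65.18, C = -33.0167: discriminant = 470.7936528 (positive). Answer: hyperbolic.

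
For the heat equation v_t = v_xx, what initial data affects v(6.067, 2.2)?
The entire real line. The heat equation has infinite propagation speed: any initial disturbance instantly affects all points (though exponentially small far away).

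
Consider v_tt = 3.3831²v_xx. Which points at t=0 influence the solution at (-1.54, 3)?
Domain of dependence: [-11.6893, 8.6093]. Signals travel at speed 3.3831, so data within |x - -1.54| ≤ 3.3831·3 = 10.1493 can reach the point.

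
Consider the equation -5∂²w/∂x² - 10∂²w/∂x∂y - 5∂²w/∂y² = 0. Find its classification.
Parabolic. (A = -5, B = -10, C = -5 gives B² - 4AC = 0.)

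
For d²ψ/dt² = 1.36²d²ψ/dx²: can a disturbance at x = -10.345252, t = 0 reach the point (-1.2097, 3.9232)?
No. The domain of dependence is [-6.545252, 4.125852], and -10.345252 is outside this interval.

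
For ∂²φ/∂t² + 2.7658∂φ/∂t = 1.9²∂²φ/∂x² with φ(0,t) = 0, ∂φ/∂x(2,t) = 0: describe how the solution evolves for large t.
φ → 0. Damping (γ=2.7658) dissipates energy; oscillations decay exponentially.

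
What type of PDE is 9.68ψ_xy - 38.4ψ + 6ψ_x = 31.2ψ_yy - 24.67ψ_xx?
Rewriting in standard form: 24.67ψ_xx + 9.68ψ_xy - 31.2ψ_yy + 6ψ_x - 38.4ψ = 0. With A = 24.67, B = 9.68, C = -31.2, the discriminant is 3172.5184. This is a hyperbolic PDE.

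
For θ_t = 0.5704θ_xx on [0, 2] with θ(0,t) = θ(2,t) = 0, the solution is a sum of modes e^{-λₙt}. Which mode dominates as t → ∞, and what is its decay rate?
Eigenvalues: λₙ = 0.5704n²π²/2².
First three modes:
  n=1: λ₁ = 0.5704π²/2² ≈ 1.407
  n=2: λ₂ = 2.2816π²/2² ≈ 5.63 (4× faster decay)
  n=3: λ₃ = 5.1336π²/2² ≈ 12.667 (9× faster decay)
As t → ∞, higher modes decay exponentially faster. The n=1 mode dominates: θ ~ c₁ sin(πx/2) e^{-λ₁t}.
Decay rate: λ₁ = 0.5704π²/2² ≈ 1.407.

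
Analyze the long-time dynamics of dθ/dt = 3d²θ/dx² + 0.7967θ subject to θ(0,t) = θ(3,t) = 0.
Long-time behavior: θ → 0. Diffusion dominates reaction (r=0.7967 < κπ²/L²≈3.29); solution decays.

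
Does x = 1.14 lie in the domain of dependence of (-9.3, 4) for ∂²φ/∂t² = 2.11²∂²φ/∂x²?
No. The domain of dependence is [-17.74, -0.86], and 1.14 is outside this interval.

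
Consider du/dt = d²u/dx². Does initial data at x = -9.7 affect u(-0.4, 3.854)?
Yes, for any finite x. The heat equation has infinite propagation speed, so all initial data affects all points at any t > 0.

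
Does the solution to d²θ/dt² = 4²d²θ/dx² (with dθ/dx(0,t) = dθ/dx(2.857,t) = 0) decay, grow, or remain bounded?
θ oscillates about a mean that drifts linearly in t (generically unbounded; no decay). There is no damping, so the nonconstant modes persist as standing waves (energy conserved, no decay). But with Neumann conditions at both ends the constant mode has eigenvalue 0: the spatial mean M(t) of θ satisfies M'' = 0, so M(t) = M(0) + M'(0)·t. Unless the initial velocity has zero mean (∫θ_t(x,0)dx = 0), the solution grows linearly in t (unbounded, though not exponentially); if it does have zero mean, the solution stays bounded and simply oscillates.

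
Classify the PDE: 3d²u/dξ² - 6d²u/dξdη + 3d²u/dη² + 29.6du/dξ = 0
A = 3, B = -6, C = 3. Discriminant B² - 4AC = 0. Since 0 = 0, parabolic.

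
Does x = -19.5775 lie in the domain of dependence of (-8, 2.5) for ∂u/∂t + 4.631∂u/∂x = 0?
Yes. The characteristic through (-8, 2.5) passes through x = -19.5775.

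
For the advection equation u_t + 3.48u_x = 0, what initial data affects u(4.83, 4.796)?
A single point: x = -11.86008. The characteristic through (4.83, 4.796) is x - 3.48t = const, so x = 4.83 - 3.48·4.796 = -11.86008.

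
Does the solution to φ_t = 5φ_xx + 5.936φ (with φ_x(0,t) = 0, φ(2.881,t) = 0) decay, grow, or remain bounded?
φ grows unboundedly. Reaction dominates diffusion (r=5.936 > κπ²/(4L²)≈1.49); solution grows exponentially.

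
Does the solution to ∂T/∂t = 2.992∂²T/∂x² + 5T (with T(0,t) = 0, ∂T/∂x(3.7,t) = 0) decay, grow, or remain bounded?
T grows unboundedly. Reaction dominates diffusion (r=5 > κπ²/(4L²)≈0.54); solution grows exponentially.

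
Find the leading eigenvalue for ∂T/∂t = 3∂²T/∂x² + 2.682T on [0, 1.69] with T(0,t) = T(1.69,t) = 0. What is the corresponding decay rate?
Eigenvalues: λₙ = 3n²π²/1.69² - 2.682.
First three modes:
  n=1: λ₁ = 3π²/1.69² - 2.682 ≈ 7.685
  n=2: λ₂ = 12π²/1.69² - 2.682 ≈ 38.785
  n=3: λ₃ = 27π²/1.69² - 2.682 ≈ 90.62
Since 3π²/1.69² ≈ 10.367 > 2.682, all λₙ > 0.
The n=1 mode decays slowest → dominates as t → ∞.
Asymptotic: T ~ c₁ sin(πx/1.69) e^{-λ₁t} with decay rate λ₁ ≈ 7.685.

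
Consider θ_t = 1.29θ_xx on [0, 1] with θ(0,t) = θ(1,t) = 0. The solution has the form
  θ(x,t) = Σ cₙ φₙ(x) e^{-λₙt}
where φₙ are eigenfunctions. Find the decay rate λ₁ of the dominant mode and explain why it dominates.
Eigenvalues: λₙ = 1.29n²π².
First three modes:
  n=1: λ₁ = 1.29π² ≈ 12.732
  n=2: λ₂ = 5.16π² ≈ 50.927 (4× faster decay)
  n=3: λ₃ = 11.61π² ≈ 114.586 (9× faster decay)
As t → ∞, higher modes decay exponentially faster. The n=1 mode dominates: θ ~ c₁ sin(πx) e^{-λ₁t}.
Decay rate: λ₁ = 1.29π² ≈ 12.732.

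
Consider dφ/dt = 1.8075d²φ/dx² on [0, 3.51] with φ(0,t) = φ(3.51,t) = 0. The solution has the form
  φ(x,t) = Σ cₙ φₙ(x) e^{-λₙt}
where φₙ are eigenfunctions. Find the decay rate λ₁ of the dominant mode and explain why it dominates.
Eigenvalues: λₙ = 1.8075n²π²/3.51².
First three modes:
  n=1: λ₁ = 1.8075π²/3.51² ≈ 1.448
  n=2: λ₂ = 7.23π²/3.51² ≈ 5.792 (4× faster decay)
  n=3: λ₃ = 16.2675π²/3.51² ≈ 13.032 (9× faster decay)
As t → ∞, higher modes decay exponentially faster. The n=1 mode dominates: φ ~ c₁ sin(πx/3.51) e^{-λ₁t}.
Decay rate: λ₁ = 1.8075π²/3.51² ≈ 1.448.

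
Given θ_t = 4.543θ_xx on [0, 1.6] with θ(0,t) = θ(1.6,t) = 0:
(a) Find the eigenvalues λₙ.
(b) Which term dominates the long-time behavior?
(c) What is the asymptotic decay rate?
Eigenvalues: λₙ = 4.543n²π²/1.6².
First three modes:
  n=1: λ₁ = 4.543π²/1.6² ≈ 17.515
  n=2: λ₂ = 18.172π²/1.6² ≈ 70.059 (4× faster decay)
  n=3: λ₃ = 40.887π²/1.6² ≈ 157.632 (9× faster decay)
As t → ∞, higher modes decay exponentially faster. The n=1 mode dominates: θ ~ c₁ sin(πx/1.6) e^{-λ₁t}.
Decay rate: λ₁ = 4.543π²/1.6² ≈ 17.515.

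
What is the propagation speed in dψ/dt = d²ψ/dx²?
Infinite. The heat equation is parabolic, not hyperbolic, so disturbances propagate instantly.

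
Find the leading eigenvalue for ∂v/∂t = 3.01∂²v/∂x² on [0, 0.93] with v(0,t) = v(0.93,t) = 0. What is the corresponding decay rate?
Eigenvalues: λₙ = 3.01n²π²/0.93².
First three modes:
  n=1: λ₁ = 3.01π²/0.93² ≈ 34.348
  n=2: λ₂ = 12.04π²/0.93² ≈ 137.392 (4× faster decay)
  n=3: λ₃ = 27.09π²/0.93² ≈ 309.131 (9× faster decay)
As t → ∞, higher modes decay exponentially faster. The n=1 mode dominates: v ~ c₁ sin(πx/0.93) e^{-λ₁t}.
Decay rate: λ₁ = 3.01π²/0.93² ≈ 34.348.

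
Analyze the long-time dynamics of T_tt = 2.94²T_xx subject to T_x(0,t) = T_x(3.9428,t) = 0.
Long-time behavior: T oscillates about a mean that drifts linearly in t (generically unbounded; no decay). There is no damping, so the nonconstant modes persist as standing waves (energy conserved, no decay). But with Neumann conditions at both ends the constant mode has eigenvalue 0: the spatial mean M(t) of T satisfies M'' = 0, so M(t) = M(0) + M'(0)·t. Unless the initial velocity has zero mean (∫T_t(x,0)dx = 0), the solution grows linearly in t (unbounded, though not exponentially); if it does have zero mean, the solution stays bounded and simply oscillates.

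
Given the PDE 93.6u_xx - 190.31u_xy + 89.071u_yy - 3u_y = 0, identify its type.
The second-order coefficients are A = 93.6, B = -190.31, C = 89.071. Since B² - 4AC = 2869.7137 > 0, this is a hyperbolic PDE.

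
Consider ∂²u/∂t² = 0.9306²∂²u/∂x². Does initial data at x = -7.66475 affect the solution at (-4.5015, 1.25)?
No. The domain of dependence is [-5.66475, -3.33825], and -7.66475 is outside this interval.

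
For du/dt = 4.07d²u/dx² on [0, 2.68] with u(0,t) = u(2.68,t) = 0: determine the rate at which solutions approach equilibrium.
Eigenvalues: λₙ = 4.07n²π²/2.68².
First three modes:
  n=1: λ₁ = 4.07π²/2.68² ≈ 5.593
  n=2: λ₂ = 16.28π²/2.68² ≈ 22.371 (4× faster decay)
  n=3: λ₃ = 36.63π²/2.68² ≈ 50.335 (9× faster decay)
As t → ∞, higher modes decay exponentially faster. The n=1 mode dominates: u ~ c₁ sin(πx/2.68) e^{-λ₁t}.
Decay rate: λ₁ = 4.07π²/2.68² ≈ 5.593.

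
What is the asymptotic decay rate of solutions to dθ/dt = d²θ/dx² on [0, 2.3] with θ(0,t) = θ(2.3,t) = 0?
Eigenvalues: λₙ = n²π²/2.3².
First three modes:
  n=1: λ₁ = π²/2.3² ≈ 1.866
  n=2: λ₂ = 4π²/2.3² ≈ 7.463 (4× faster decay)
  n=3: λ₃ = 9π²/2.3² ≈ 16.791 (9× faster decay)
As t → ∞, higher modes decay exponentially faster. The n=1 mode dominates: θ ~ c₁ sin(πx/2.3) e^{-λ₁t}.
Decay rate: λ₁ = π²/2.3² ≈ 1.866.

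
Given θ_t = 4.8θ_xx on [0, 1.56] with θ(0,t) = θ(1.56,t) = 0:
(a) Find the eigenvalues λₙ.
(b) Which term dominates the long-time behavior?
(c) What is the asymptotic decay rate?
Eigenvalues: λₙ = 4.8n²π²/1.56².
First three modes:
  n=1: λ₁ = 4.8π²/1.56² ≈ 19.467
  n=2: λ₂ = 19.2π²/1.56² ≈ 77.867 (4× faster decay)
  n=3: λ₃ = 43.2π²/1.56² ≈ 175.2 (9× faster decay)
As t → ∞, higher modes decay exponentially faster. The n=1 mode dominates: θ ~ c₁ sin(πx/1.56) e^{-λ₁t}.
Decay rate: λ₁ = 4.8π²/1.56² ≈ 19.467.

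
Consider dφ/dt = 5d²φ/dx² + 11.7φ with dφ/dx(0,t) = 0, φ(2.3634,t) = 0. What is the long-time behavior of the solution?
As t → ∞, φ grows unboundedly. Reaction dominates diffusion (r=11.7 > κπ²/(4L²)≈2.21); solution grows exponentially.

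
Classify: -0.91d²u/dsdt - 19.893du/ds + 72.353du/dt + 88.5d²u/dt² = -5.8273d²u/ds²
Rewriting in standard form: 5.8273d²u/ds² - 0.91d²u/dsdt + 88.5d²u/dt² - 19.893du/ds + 72.353du/dt = 0. Elliptic (discriminant = -2062.0361).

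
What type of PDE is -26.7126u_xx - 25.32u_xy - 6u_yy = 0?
With A = -26.7126, B = -25.32, C = -6, the discriminant is 0. This is a parabolic PDE.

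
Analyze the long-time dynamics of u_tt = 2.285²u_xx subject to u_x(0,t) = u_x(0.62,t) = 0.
Long-time behavior: u oscillates about a mean that drifts linearly in t (generically unbounded; no decay). There is no damping, so the nonconstant modes persist as standing waves (energy conserved, no decay). But with Neumann conditions at both ends the constant mode has eigenvalue 0: the spatial mean M(t) of u satisfies M'' = 0, so M(t) = M(0) + M'(0)·t. Unless the initial velocity has zero mean (∫u_t(x,0)dx = 0), the solution grows linearly in t (unbounded, though not exponentially); if it does have zero mean, the solution stays bounded and simply oscillates.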